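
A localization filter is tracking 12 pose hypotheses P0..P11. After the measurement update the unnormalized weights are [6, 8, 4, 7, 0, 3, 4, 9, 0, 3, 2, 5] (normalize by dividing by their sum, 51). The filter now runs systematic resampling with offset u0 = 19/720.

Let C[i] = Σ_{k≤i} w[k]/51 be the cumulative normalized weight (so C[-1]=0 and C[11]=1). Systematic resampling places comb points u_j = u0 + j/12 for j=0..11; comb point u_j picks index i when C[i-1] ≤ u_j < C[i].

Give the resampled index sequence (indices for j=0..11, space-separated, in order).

C = [2/17, 14/51, 6/17, 25/51, 25/51, 28/51, 32/51, 41/51, 41/51, 44/51, 46/51, 1]
j=0: u_0=19/720 ∈ [0, 2/17) → index 0
j=1: u_1=79/720 ∈ [0, 2/17) → index 0
j=2: u_2=139/720 ∈ [2/17, 14/51) → index 1
j=3: u_3=199/720 ∈ [14/51, 6/17) → index 2
j=4: u_4=259/720 ∈ [6/17, 25/51) → index 3
j=5: u_5=319/720 ∈ [6/17, 25/51) → index 3
j=6: u_6=379/720 ∈ [25/51, 28/51) → index 5
j=7: u_7=439/720 ∈ [28/51, 32/51) → index 6
j=8: u_8=499/720 ∈ [32/51, 41/51) → index 7
j=9: u_9=559/720 ∈ [32/51, 41/51) → index 7
j=10: u_10=619/720 ∈ [41/51, 44/51) → index 9
j=11: u_11=679/720 ∈ [46/51, 1) → index 11

0 0 1 2 3 3 5 6 7 7 9 11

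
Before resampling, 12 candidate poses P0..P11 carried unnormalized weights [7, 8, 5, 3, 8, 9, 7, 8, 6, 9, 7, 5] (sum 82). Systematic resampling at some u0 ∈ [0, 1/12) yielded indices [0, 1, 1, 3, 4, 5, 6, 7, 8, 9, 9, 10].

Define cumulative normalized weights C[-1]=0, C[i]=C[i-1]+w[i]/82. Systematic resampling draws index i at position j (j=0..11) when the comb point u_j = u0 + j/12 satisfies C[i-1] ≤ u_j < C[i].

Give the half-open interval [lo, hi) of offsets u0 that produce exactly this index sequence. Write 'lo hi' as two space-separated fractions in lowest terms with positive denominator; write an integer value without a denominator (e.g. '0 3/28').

1/246 2/123

C = [7/82, 15/82, 10/41, 23/82, 31/82, 20/41, 47/82, 55/82, 61/82, 35/41, 77/82, 1]
j=0 picked index 0: u0 ∈ [0, 7/82)
j=1 picked index 1: u0 ∈ [1/492, 49/492)
j=2 picked index 1: u0 ∈ [-10/123, 2/123)
j=3 picked index 3: u0 ∈ [-1/164, 5/164)
j=4 picked index 4: u0 ∈ [-13/246, 11/246)
j=5 picked index 5: u0 ∈ [-19/492, 35/492)
j=6 picked index 6: u0 ∈ [-1/82, 3/41)
j=7 picked index 7: u0 ∈ [-5/492, 43/492)
j=8 picked index 8: u0 ∈ [1/246, 19/246)
j=9 picked index 9: u0 ∈ [-1/164, 17/164)
j=10 picked index 9: u0 ∈ [-11/123, 5/246)
j=11 picked index 10: u0 ∈ [-31/492, 11/492)
intersection: [1/246, 2/123)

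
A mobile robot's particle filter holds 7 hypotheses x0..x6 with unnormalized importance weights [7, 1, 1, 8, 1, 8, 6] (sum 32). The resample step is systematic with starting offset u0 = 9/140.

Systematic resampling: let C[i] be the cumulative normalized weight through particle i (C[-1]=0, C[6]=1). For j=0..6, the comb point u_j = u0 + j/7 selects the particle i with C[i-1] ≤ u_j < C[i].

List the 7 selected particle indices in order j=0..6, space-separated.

0 0 3 3 5 5 6

C = [7/32, 1/4, 9/32, 17/32, 9/16, 13/16, 1]
j=0: u_0=9/140 ∈ [0, 7/32) → index 0
j=1: u_1=29/140 ∈ [0, 7/32) → index 0
j=2: u_2=7/20 ∈ [9/32, 17/32) → index 3
j=3: u_3=69/140 ∈ [9/32, 17/32) → index 3
j=4: u_4=89/140 ∈ [9/16, 13/16) → index 5
j=5: u_5=109/140 ∈ [9/16, 13/16) → index 5
j=6: u_6=129/140 ∈ [13/16, 1) → index 6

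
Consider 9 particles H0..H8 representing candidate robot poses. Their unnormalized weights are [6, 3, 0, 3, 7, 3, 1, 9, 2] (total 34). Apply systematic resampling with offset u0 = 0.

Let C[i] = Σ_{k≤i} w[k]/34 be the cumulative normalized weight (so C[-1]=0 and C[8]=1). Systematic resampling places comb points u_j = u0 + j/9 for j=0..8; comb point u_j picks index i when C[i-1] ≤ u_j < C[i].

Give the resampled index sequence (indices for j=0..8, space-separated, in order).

0 0 1 3 4 4 6 7 7

C = [3/17, 9/34, 9/34, 6/17, 19/34, 11/17, 23/34, 16/17, 1]
j=0: u_0=0 ∈ [0, 3/17) → index 0
j=1: u_1=1/9 ∈ [0, 3/17) → index 0
j=2: u_2=2/9 ∈ [3/17, 9/34) → index 1
j=3: u_3=1/3 ∈ [9/34, 6/17) → index 3
j=4: u_4=4/9 ∈ [6/17, 19/34) → index 4
j=5: u_5=5/9 ∈ [6/17, 19/34) → index 4
j=6: u_6=2/3 ∈ [11/17, 23/34) → index 6
j=7: u_7=7/9 ∈ [23/34, 16/17) → index 7
j=8: u_8=8/9 ∈ [23/34, 16/17) → index 7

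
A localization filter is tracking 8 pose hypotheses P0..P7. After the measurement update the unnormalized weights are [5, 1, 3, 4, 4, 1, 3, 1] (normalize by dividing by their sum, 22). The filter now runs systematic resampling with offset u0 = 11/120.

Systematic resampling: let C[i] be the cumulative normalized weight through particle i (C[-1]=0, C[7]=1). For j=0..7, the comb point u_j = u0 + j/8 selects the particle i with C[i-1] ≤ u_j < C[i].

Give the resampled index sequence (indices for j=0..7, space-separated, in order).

C = [5/22, 3/11, 9/22, 13/22, 17/22, 9/11, 21/22, 1]
j=0: u_0=11/120 ∈ [0, 5/22) → index 0
j=1: u_1=13/60 ∈ [0, 5/22) → index 0
j=2: u_2=41/120 ∈ [3/11, 9/22) → index 2
j=3: u_3=7/15 ∈ [9/22, 13/22) → index 3
j=4: u_4=71/120 ∈ [13/22, 17/22) → index 4
j=5: u_5=43/60 ∈ [13/22, 17/22) → index 4
j=6: u_6=101/120 ∈ [9/11, 21/22) → index 6
j=7: u_7=29/30 ∈ [21/22, 1) → index 7

0 0 2 3 4 4 6 7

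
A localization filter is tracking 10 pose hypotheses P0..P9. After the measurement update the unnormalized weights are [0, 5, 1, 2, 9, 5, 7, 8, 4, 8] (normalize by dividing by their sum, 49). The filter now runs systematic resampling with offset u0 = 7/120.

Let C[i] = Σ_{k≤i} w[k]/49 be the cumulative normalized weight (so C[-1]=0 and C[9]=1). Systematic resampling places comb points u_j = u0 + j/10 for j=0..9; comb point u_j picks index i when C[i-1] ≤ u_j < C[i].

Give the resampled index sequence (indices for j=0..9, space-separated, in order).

1 3 4 5 6 6 7 8 9 9

C = [0, 5/49, 6/49, 8/49, 17/49, 22/49, 29/49, 37/49, 41/49, 1]
j=0: u_0=7/120 ∈ [0, 5/49) → index 1
j=1: u_1=19/120 ∈ [6/49, 8/49) → index 3
j=2: u_2=31/120 ∈ [8/49, 17/49) → index 4
j=3: u_3=43/120 ∈ [17/49, 22/49) → index 5
j=4: u_4=11/24 ∈ [22/49, 29/49) → index 6
j=5: u_5=67/120 ∈ [22/49, 29/49) → index 6
j=6: u_6=79/120 ∈ [29/49, 37/49) → index 7
j=7: u_7=91/120 ∈ [37/49, 41/49) → index 8
j=8: u_8=103/120 ∈ [41/49, 1) → index 9
j=9: u_9=23/24 ∈ [41/49, 1) → index 9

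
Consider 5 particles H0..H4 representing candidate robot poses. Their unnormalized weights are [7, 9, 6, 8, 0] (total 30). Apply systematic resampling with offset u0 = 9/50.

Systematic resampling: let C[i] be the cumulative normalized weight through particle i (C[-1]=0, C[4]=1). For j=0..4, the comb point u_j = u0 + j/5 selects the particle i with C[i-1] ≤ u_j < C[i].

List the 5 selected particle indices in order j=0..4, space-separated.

0 1 2 3 3

C = [7/30, 8/15, 11/15, 1, 1]
j=0: u_0=9/50 ∈ [0, 7/30) → index 0
j=1: u_1=19/50 ∈ [7/30, 8/15) → index 1
j=2: u_2=29/50 ∈ [8/15, 11/15) → index 2
j=3: u_3=39/50 ∈ [11/15, 1) → index 3
j=4: u_4=49/50 ∈ [11/15, 1) → index 3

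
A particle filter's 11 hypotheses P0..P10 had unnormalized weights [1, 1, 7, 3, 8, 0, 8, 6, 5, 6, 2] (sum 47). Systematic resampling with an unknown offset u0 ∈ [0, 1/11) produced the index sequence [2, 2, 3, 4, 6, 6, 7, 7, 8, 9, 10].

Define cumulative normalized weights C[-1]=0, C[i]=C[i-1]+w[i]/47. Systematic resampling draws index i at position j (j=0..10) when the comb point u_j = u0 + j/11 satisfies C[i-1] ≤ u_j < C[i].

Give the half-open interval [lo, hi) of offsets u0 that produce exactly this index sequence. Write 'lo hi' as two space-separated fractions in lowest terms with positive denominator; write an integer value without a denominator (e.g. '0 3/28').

C = [1/47, 2/47, 9/47, 12/47, 20/47, 20/47, 28/47, 34/47, 39/47, 45/47, 1]
j=0 picked index 2: u0 ∈ [2/47, 9/47)
j=1 picked index 2: u0 ∈ [-25/517, 52/517)
j=2 picked index 3: u0 ∈ [5/517, 38/517)
j=3 picked index 4: u0 ∈ [-9/517, 79/517)
j=4 picked index 6: u0 ∈ [32/517, 120/517)
j=5 picked index 6: u0 ∈ [-15/517, 73/517)
j=6 picked index 7: u0 ∈ [26/517, 92/517)
j=7 picked index 7: u0 ∈ [-21/517, 45/517)
j=8 picked index 8: u0 ∈ [-2/517, 53/517)
j=9 picked index 9: u0 ∈ [6/517, 72/517)
j=10 picked index 10: u0 ∈ [25/517, 1/11)
intersection: [32/517, 38/517)

32/517 38/517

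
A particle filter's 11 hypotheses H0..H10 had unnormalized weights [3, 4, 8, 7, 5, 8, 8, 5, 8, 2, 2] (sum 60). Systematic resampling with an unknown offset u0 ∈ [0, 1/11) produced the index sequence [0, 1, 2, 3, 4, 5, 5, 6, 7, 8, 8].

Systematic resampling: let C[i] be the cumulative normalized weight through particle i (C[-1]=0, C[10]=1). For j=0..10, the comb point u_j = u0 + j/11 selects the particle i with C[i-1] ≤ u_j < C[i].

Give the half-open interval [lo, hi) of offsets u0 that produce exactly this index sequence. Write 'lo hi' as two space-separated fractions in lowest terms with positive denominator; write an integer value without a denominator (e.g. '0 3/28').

C = [1/20, 7/60, 1/4, 11/30, 9/20, 7/12, 43/60, 4/5, 14/15, 29/30, 1]
j=0 picked index 0: u0 ∈ [0, 1/20)
j=1 picked index 1: u0 ∈ [-9/220, 17/660)
j=2 picked index 2: u0 ∈ [-43/660, 3/44)
j=3 picked index 3: u0 ∈ [-1/44, 31/330)
j=4 picked index 4: u0 ∈ [1/330, 19/220)
j=5 picked index 5: u0 ∈ [-1/220, 17/132)
j=6 picked index 5: u0 ∈ [-21/220, 5/132)
j=7 picked index 6: u0 ∈ [-7/132, 53/660)
j=8 picked index 7: u0 ∈ [-7/660, 4/55)
j=9 picked index 8: u0 ∈ [-1/55, 19/165)
j=10 picked index 8: u0 ∈ [-6/55, 4/165)
intersection: [1/330, 4/165)

1/330 4/165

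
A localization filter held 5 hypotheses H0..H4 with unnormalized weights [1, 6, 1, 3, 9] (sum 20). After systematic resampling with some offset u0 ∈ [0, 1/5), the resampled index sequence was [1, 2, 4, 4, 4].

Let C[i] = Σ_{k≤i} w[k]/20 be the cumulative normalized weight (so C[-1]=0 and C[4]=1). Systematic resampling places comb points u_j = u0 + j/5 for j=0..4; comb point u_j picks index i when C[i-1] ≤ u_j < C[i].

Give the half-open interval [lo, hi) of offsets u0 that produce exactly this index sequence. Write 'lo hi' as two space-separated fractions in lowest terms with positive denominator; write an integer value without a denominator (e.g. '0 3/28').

3/20 1/5

C = [1/20, 7/20, 2/5, 11/20, 1]
j=0 picked index 1: u0 ∈ [1/20, 7/20)
j=1 picked index 2: u0 ∈ [3/20, 1/5)
j=2 picked index 4: u0 ∈ [3/20, 3/5)
j=3 picked index 4: u0 ∈ [-1/20, 2/5)
j=4 picked index 4: u0 ∈ [-1/4, 1/5)
intersection: [3/20, 1/5)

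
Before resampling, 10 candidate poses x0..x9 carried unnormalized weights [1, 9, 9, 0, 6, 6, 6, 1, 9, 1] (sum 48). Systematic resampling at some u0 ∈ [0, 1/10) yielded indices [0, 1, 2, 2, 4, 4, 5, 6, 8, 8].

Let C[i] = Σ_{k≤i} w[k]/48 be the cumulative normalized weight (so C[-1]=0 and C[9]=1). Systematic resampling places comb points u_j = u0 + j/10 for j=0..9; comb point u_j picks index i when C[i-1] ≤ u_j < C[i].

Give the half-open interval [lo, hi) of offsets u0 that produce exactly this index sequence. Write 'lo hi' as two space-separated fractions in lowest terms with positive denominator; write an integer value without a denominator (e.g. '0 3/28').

C = [1/48, 5/24, 19/48, 19/48, 25/48, 31/48, 37/48, 19/24, 47/48, 1]
j=0 picked index 0: u0 ∈ [0, 1/48)
j=1 picked index 1: u0 ∈ [-19/240, 13/120)
j=2 picked index 2: u0 ∈ [1/120, 47/240)
j=3 picked index 2: u0 ∈ [-11/120, 23/240)
j=4 picked index 4: u0 ∈ [-1/240, 29/240)
j=5 picked index 4: u0 ∈ [-5/48, 1/48)
j=6 picked index 5: u0 ∈ [-19/240, 11/240)
j=7 picked index 6: u0 ∈ [-13/240, 17/240)
j=8 picked index 8: u0 ∈ [-1/120, 43/240)
j=9 picked index 8: u0 ∈ [-13/120, 19/240)
intersection: [1/120, 1/48)

1/120 1/48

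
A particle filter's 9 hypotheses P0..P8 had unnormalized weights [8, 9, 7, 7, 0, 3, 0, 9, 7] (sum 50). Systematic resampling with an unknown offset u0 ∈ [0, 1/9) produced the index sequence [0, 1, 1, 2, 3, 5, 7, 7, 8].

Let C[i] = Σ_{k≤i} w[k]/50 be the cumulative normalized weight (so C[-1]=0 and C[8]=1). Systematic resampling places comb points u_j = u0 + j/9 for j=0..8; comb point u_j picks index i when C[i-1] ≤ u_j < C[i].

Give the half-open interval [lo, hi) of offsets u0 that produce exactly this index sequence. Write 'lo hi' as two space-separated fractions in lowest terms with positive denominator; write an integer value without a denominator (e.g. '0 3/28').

29/450 37/450

C = [4/25, 17/50, 12/25, 31/50, 31/50, 17/25, 17/25, 43/50, 1]
j=0 picked index 0: u0 ∈ [0, 4/25)
j=1 picked index 1: u0 ∈ [11/225, 103/450)
j=2 picked index 1: u0 ∈ [-14/225, 53/450)
j=3 picked index 2: u0 ∈ [1/150, 11/75)
j=4 picked index 3: u0 ∈ [8/225, 79/450)
j=5 picked index 5: u0 ∈ [29/450, 28/225)
j=6 picked index 7: u0 ∈ [1/75, 29/150)
j=7 picked index 7: u0 ∈ [-22/225, 37/450)
j=8 picked index 8: u0 ∈ [-13/450, 1/9)
intersection: [29/450, 37/450)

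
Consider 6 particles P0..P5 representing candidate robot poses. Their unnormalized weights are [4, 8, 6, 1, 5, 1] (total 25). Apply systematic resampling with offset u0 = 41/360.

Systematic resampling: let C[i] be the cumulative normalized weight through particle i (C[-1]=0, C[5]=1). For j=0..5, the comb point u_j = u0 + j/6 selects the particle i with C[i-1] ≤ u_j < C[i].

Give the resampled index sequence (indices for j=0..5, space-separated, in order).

0 1 1 2 4 4

C = [4/25, 12/25, 18/25, 19/25, 24/25, 1]
j=0: u_0=41/360 ∈ [0, 4/25) → index 0
j=1: u_1=101/360 ∈ [4/25, 12/25) → index 1
j=2: u_2=161/360 ∈ [4/25, 12/25) → index 1
j=3: u_3=221/360 ∈ [12/25, 18/25) → index 2
j=4: u_4=281/360 ∈ [19/25, 24/25) → index 4
j=5: u_5=341/360 ∈ [19/25, 24/25) → index 4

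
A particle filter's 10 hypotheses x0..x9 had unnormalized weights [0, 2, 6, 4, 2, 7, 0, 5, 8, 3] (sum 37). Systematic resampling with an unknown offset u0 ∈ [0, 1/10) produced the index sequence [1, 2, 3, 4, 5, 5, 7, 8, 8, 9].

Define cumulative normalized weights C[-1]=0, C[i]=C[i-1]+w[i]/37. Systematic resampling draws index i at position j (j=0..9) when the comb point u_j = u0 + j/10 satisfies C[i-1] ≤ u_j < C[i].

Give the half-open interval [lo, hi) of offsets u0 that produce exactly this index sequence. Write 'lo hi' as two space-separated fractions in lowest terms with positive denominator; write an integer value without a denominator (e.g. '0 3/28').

C = [0, 2/37, 8/37, 12/37, 14/37, 21/37, 21/37, 26/37, 34/37, 1]
j=0 picked index 1: u0 ∈ [0, 2/37)
j=1 picked index 2: u0 ∈ [-17/370, 43/370)
j=2 picked index 3: u0 ∈ [3/185, 23/185)
j=3 picked index 4: u0 ∈ [9/370, 29/370)
j=4 picked index 5: u0 ∈ [-4/185, 31/185)
j=5 picked index 5: u0 ∈ [-9/74, 5/74)
j=6 picked index 7: u0 ∈ [-6/185, 19/185)
j=7 picked index 8: u0 ∈ [1/370, 81/370)
j=8 picked index 8: u0 ∈ [-18/185, 22/185)
j=9 picked index 9: u0 ∈ [7/370, 1/10)
intersection: [9/370, 2/37)

9/370 2/37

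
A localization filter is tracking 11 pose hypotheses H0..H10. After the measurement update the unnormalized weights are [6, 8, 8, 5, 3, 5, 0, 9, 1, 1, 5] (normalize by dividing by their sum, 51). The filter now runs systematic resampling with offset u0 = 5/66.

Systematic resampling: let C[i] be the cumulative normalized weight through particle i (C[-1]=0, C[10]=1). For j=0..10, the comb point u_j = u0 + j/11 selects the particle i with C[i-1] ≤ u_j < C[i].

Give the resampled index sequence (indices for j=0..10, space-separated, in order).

C = [2/17, 14/51, 22/51, 9/17, 10/17, 35/51, 35/51, 44/51, 15/17, 46/51, 1]
j=0: u_0=5/66 ∈ [0, 2/17) → index 0
j=1: u_1=1/6 ∈ [2/17, 14/51) → index 1
j=2: u_2=17/66 ∈ [2/17, 14/51) → index 1
j=3: u_3=23/66 ∈ [14/51, 22/51) → index 2
j=4: u_4=29/66 ∈ [22/51, 9/17) → index 3
j=5: u_5=35/66 ∈ [9/17, 10/17) → index 4
j=6: u_6=41/66 ∈ [10/17, 35/51) → index 5
j=7: u_7=47/66 ∈ [35/51, 44/51) → index 7
j=8: u_8=53/66 ∈ [35/51, 44/51) → index 7
j=9: u_9=59/66 ∈ [15/17, 46/51) → index 9
j=10: u_10=65/66 ∈ [46/51, 1) → index 10

0 1 1 2 3 4 5 7 7 9 10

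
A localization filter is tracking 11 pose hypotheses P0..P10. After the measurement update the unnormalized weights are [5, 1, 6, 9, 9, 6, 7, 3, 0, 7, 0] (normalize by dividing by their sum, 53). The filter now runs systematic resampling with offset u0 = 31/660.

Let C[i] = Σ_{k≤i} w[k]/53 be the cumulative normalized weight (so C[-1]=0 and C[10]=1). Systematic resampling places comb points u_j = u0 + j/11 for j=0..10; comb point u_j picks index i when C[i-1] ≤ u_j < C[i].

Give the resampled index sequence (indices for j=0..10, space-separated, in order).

0 2 3 3 4 4 5 6 6 7 9

C = [5/53, 6/53, 12/53, 21/53, 30/53, 36/53, 43/53, 46/53, 46/53, 1, 1]
j=0: u_0=31/660 ∈ [0, 5/53) → index 0
j=1: u_1=91/660 ∈ [6/53, 12/53) → index 2
j=2: u_2=151/660 ∈ [12/53, 21/53) → index 3
j=3: u_3=211/660 ∈ [12/53, 21/53) → index 3
j=4: u_4=271/660 ∈ [21/53, 30/53) → index 4
j=5: u_5=331/660 ∈ [21/53, 30/53) → index 4
j=6: u_6=391/660 ∈ [30/53, 36/53) → index 5
j=7: u_7=41/60 ∈ [36/53, 43/53) → index 6
j=8: u_8=511/660 ∈ [36/53, 43/53) → index 6
j=9: u_9=571/660 ∈ [43/53, 46/53) → index 7
j=10: u_10=631/660 ∈ [46/53, 1) → index 9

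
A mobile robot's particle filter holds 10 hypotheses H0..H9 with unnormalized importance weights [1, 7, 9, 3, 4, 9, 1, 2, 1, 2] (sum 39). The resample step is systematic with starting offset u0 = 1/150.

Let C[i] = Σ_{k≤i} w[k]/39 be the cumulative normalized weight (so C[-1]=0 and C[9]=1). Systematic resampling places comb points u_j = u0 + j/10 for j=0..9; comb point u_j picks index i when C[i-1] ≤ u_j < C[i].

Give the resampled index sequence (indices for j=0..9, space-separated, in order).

0 1 2 2 2 3 4 5 5 7

C = [1/39, 8/39, 17/39, 20/39, 8/13, 11/13, 34/39, 12/13, 37/39, 1]
j=0: u_0=1/150 ∈ [0, 1/39) → index 0
j=1: u_1=8/75 ∈ [1/39, 8/39) → index 1
j=2: u_2=31/150 ∈ [8/39, 17/39) → index 2
j=3: u_3=23/75 ∈ [8/39, 17/39) → index 2
j=4: u_4=61/150 ∈ [8/39, 17/39) → index 2
j=5: u_5=38/75 ∈ [17/39, 20/39) → index 3
j=6: u_6=91/150 ∈ [20/39, 8/13) → index 4
j=7: u_7=53/75 ∈ [8/13, 11/13) → index 5
j=8: u_8=121/150 ∈ [8/13, 11/13) → index 5
j=9: u_9=68/75 ∈ [34/39, 12/13) → index 7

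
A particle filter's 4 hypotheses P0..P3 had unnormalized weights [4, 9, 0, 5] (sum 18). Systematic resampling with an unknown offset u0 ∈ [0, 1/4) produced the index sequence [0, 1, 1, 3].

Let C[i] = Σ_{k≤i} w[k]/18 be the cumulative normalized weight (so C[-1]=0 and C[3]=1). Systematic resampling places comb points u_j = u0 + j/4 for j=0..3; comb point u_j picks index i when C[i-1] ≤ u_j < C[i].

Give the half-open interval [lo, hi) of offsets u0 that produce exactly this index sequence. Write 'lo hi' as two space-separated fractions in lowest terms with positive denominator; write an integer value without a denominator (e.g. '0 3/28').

C = [2/9, 13/18, 13/18, 1]
j=0 picked index 0: u0 ∈ [0, 2/9)
j=1 picked index 1: u0 ∈ [-1/36, 17/36)
j=2 picked index 1: u0 ∈ [-5/18, 2/9)
j=3 picked index 3: u0 ∈ [-1/36, 1/4)
intersection: [0, 2/9)

0 2/9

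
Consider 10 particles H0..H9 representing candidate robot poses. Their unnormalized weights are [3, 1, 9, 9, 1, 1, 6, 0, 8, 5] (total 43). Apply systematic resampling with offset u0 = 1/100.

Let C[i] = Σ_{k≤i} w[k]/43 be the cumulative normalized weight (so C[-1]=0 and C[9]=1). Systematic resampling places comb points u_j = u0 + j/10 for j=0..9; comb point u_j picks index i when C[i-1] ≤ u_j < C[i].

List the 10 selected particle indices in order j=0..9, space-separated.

0 2 2 3 3 3 6 8 8 9

C = [3/43, 4/43, 13/43, 22/43, 23/43, 24/43, 30/43, 30/43, 38/43, 1]
j=0: u_0=1/100 ∈ [0, 3/43) → index 0
j=1: u_1=11/100 ∈ [4/43, 13/43) → index 2
j=2: u_2=21/100 ∈ [4/43, 13/43) → index 2
j=3: u_3=31/100 ∈ [13/43, 22/43) → index 3
j=4: u_4=41/100 ∈ [13/43, 22/43) → index 3
j=5: u_5=51/100 ∈ [13/43, 22/43) → index 3
j=6: u_6=61/100 ∈ [24/43, 30/43) → index 6
j=7: u_7=71/100 ∈ [30/43, 38/43) → index 8
j=8: u_8=81/100 ∈ [30/43, 38/43) → index 8
j=9: u_9=91/100 ∈ [38/43, 1) → index 9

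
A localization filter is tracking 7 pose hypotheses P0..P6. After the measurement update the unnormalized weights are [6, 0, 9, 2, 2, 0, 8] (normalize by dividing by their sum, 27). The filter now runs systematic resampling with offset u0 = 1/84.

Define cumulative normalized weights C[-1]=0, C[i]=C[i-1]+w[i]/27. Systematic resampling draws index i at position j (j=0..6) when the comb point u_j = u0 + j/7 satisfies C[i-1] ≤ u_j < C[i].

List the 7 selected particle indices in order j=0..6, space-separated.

C = [2/9, 2/9, 5/9, 17/27, 19/27, 19/27, 1]
j=0: u_0=1/84 ∈ [0, 2/9) → index 0
j=1: u_1=13/84 ∈ [0, 2/9) → index 0
j=2: u_2=25/84 ∈ [2/9, 5/9) → index 2
j=3: u_3=37/84 ∈ [2/9, 5/9) → index 2
j=4: u_4=7/12 ∈ [5/9, 17/27) → index 3
j=5: u_5=61/84 ∈ [19/27, 1) → index 6
j=6: u_6=73/84 ∈ [19/27, 1) → index 6

0 0 2 2 3 6 6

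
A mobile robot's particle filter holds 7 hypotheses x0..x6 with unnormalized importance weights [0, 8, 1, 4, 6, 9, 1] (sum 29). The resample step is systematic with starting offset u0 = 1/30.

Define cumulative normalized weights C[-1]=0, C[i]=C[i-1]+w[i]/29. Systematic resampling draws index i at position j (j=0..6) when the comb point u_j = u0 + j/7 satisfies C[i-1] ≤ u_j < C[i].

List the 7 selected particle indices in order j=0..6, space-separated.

C = [0, 8/29, 9/29, 13/29, 19/29, 28/29, 1]
j=0: u_0=1/30 ∈ [0, 8/29) → index 1
j=1: u_1=37/210 ∈ [0, 8/29) → index 1
j=2: u_2=67/210 ∈ [9/29, 13/29) → index 3
j=3: u_3=97/210 ∈ [13/29, 19/29) → index 4
j=4: u_4=127/210 ∈ [13/29, 19/29) → index 4
j=5: u_5=157/210 ∈ [19/29, 28/29) → index 5
j=6: u_6=187/210 ∈ [19/29, 28/29) → index 5

1 1 3 4 4 5 5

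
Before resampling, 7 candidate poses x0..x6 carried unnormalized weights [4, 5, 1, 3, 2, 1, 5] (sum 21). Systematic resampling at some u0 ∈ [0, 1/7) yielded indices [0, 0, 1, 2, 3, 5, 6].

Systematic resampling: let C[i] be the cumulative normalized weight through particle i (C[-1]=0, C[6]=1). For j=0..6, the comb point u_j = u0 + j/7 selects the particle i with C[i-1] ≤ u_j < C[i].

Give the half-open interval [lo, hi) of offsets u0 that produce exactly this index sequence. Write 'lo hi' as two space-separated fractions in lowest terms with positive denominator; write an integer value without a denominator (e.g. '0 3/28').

C = [4/21, 3/7, 10/21, 13/21, 5/7, 16/21, 1]
j=0 picked index 0: u0 ∈ [0, 4/21)
j=1 picked index 0: u0 ∈ [-1/7, 1/21)
j=2 picked index 1: u0 ∈ [-2/21, 1/7)
j=3 picked index 2: u0 ∈ [0, 1/21)
j=4 picked index 3: u0 ∈ [-2/21, 1/21)
j=5 picked index 5: u0 ∈ [0, 1/21)
j=6 picked index 6: u0 ∈ [-2/21, 1/7)
intersection: [0, 1/21)

0 1/21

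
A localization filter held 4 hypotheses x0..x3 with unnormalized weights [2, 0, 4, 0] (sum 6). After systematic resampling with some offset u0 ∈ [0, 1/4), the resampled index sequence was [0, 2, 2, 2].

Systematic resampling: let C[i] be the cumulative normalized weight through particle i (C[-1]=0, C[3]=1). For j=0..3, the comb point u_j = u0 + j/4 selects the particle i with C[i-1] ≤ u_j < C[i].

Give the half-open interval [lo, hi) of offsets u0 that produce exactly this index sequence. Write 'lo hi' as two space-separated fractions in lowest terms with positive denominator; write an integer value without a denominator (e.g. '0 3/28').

1/12 1/4

C = [1/3, 1/3, 1, 1]
j=0 picked index 0: u0 ∈ [0, 1/3)
j=1 picked index 2: u0 ∈ [1/12, 3/4)
j=2 picked index 2: u0 ∈ [-1/6, 1/2)
j=3 picked index 2: u0 ∈ [-5/12, 1/4)
intersection: [1/12, 1/4)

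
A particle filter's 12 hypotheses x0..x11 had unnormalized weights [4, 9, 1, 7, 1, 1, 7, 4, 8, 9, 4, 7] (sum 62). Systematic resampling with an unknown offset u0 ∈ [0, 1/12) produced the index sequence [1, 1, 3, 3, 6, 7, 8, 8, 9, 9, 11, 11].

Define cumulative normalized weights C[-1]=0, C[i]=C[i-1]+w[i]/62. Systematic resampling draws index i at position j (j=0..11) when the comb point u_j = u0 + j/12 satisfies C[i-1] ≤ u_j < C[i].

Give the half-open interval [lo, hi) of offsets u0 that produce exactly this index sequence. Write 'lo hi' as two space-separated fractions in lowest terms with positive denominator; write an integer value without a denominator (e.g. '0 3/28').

25/372 9/124

C = [2/31, 13/62, 7/31, 21/62, 11/31, 23/62, 15/31, 17/31, 21/31, 51/62, 55/62, 1]
j=0 picked index 1: u0 ∈ [2/31, 13/62)
j=1 picked index 1: u0 ∈ [-7/372, 47/372)
j=2 picked index 3: u0 ∈ [11/186, 16/93)
j=3 picked index 3: u0 ∈ [-3/124, 11/124)
j=4 picked index 6: u0 ∈ [7/186, 14/93)
j=5 picked index 7: u0 ∈ [25/372, 49/372)
j=6 picked index 8: u0 ∈ [3/62, 11/62)
j=7 picked index 8: u0 ∈ [-13/372, 35/372)
j=8 picked index 9: u0 ∈ [1/93, 29/186)
j=9 picked index 9: u0 ∈ [-9/124, 9/124)
j=10 picked index 11: u0 ∈ [5/93, 1/6)
j=11 picked index 11: u0 ∈ [-11/372, 1/12)
intersection: [25/372, 9/124)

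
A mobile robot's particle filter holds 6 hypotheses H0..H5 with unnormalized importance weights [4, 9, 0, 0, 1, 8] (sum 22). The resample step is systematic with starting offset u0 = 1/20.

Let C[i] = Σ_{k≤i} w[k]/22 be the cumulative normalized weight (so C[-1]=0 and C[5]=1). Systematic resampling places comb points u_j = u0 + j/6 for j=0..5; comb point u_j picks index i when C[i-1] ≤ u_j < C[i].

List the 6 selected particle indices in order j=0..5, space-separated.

C = [2/11, 13/22, 13/22, 13/22, 7/11, 1]
j=0: u_0=1/20 ∈ [0, 2/11) → index 0
j=1: u_1=13/60 ∈ [2/11, 13/22) → index 1
j=2: u_2=23/60 ∈ [2/11, 13/22) → index 1
j=3: u_3=11/20 ∈ [2/11, 13/22) → index 1
j=4: u_4=43/60 ∈ [7/11, 1) → index 5
j=5: u_5=53/60 ∈ [7/11, 1) → index 5

0 1 1 1 5 5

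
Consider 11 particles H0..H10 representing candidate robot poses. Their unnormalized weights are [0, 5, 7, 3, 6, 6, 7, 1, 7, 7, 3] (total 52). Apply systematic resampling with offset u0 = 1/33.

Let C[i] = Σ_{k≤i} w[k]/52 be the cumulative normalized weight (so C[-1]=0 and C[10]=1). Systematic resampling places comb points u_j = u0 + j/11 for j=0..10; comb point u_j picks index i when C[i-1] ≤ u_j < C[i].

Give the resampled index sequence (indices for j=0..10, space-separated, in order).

1 2 2 4 4 5 6 7 8 9 9

C = [0, 5/52, 3/13, 15/52, 21/52, 27/52, 17/26, 35/52, 21/26, 49/52, 1]
j=0: u_0=1/33 ∈ [0, 5/52) → index 1
j=1: u_1=4/33 ∈ [5/52, 3/13) → index 2
j=2: u_2=7/33 ∈ [5/52, 3/13) → index 2
j=3: u_3=10/33 ∈ [15/52, 21/52) → index 4
j=4: u_4=13/33 ∈ [15/52, 21/52) → index 4
j=5: u_5=16/33 ∈ [21/52, 27/52) → index 5
j=6: u_6=19/33 ∈ [27/52, 17/26) → index 6
j=7: u_7=2/3 ∈ [17/26, 35/52) → index 7
j=8: u_8=25/33 ∈ [35/52, 21/26) → index 8
j=9: u_9=28/33 ∈ [21/26, 49/52) → index 9
j=10: u_10=31/33 ∈ [21/26, 49/52) → index 9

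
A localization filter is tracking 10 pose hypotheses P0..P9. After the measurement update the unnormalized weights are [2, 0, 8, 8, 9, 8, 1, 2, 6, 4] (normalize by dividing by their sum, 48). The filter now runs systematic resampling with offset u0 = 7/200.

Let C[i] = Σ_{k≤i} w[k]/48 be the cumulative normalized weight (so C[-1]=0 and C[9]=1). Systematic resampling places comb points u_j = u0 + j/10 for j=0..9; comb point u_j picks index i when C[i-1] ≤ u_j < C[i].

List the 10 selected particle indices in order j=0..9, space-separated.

C = [1/24, 1/24, 5/24, 3/8, 9/16, 35/48, 3/4, 19/24, 11/12, 1]
j=0: u_0=7/200 ∈ [0, 1/24) → index 0
j=1: u_1=27/200 ∈ [1/24, 5/24) → index 2
j=2: u_2=47/200 ∈ [5/24, 3/8) → index 3
j=3: u_3=67/200 ∈ [5/24, 3/8) → index 3
j=4: u_4=87/200 ∈ [3/8, 9/16) → index 4
j=5: u_5=107/200 ∈ [3/8, 9/16) → index 4
j=6: u_6=127/200 ∈ [9/16, 35/48) → index 5
j=7: u_7=147/200 ∈ [35/48, 3/4) → index 6
j=8: u_8=167/200 ∈ [19/24, 11/12) → index 8
j=9: u_9=187/200 ∈ [11/12, 1) → index 9

0 2 3 3 4 4 5 6 8 9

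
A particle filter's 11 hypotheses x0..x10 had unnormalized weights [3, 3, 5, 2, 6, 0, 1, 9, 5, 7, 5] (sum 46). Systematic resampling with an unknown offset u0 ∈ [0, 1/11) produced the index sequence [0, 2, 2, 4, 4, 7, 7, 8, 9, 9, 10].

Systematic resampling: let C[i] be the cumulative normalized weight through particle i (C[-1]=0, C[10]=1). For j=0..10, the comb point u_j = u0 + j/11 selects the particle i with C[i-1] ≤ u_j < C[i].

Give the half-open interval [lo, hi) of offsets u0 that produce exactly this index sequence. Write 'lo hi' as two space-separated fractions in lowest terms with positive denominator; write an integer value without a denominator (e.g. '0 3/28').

C = [3/46, 3/23, 11/46, 13/46, 19/46, 19/46, 10/23, 29/46, 17/23, 41/46, 1]
j=0 picked index 0: u0 ∈ [0, 3/46)
j=1 picked index 2: u0 ∈ [10/253, 75/506)
j=2 picked index 2: u0 ∈ [-13/253, 29/506)
j=3 picked index 4: u0 ∈ [5/506, 71/506)
j=4 picked index 4: u0 ∈ [-41/506, 25/506)
j=5 picked index 7: u0 ∈ [-5/253, 89/506)
j=6 picked index 7: u0 ∈ [-28/253, 43/506)
j=7 picked index 8: u0 ∈ [-3/506, 26/253)
j=8 picked index 9: u0 ∈ [3/253, 83/506)
j=9 picked index 9: u0 ∈ [-20/253, 37/506)
j=10 picked index 10: u0 ∈ [-9/506, 1/11)
intersection: [10/253, 25/506)

10/253 25/506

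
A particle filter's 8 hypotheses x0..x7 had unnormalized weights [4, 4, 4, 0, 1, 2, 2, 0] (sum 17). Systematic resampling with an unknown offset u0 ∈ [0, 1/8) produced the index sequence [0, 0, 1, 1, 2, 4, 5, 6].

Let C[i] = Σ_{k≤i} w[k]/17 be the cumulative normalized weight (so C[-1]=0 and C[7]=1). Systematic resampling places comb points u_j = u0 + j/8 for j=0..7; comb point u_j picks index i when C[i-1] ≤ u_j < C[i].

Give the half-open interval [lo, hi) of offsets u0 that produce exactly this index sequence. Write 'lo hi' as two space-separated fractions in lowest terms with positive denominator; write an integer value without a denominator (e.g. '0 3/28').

11/136 13/136

C = [4/17, 8/17, 12/17, 12/17, 13/17, 15/17, 1, 1]
j=0 picked index 0: u0 ∈ [0, 4/17)
j=1 picked index 0: u0 ∈ [-1/8, 15/136)
j=2 picked index 1: u0 ∈ [-1/68, 15/68)
j=3 picked index 1: u0 ∈ [-19/136, 13/136)
j=4 picked index 2: u0 ∈ [-1/34, 7/34)
j=5 picked index 4: u0 ∈ [11/136, 19/136)
j=6 picked index 5: u0 ∈ [1/68, 9/68)
j=7 picked index 6: u0 ∈ [1/136, 1/8)
intersection: [11/136, 13/136)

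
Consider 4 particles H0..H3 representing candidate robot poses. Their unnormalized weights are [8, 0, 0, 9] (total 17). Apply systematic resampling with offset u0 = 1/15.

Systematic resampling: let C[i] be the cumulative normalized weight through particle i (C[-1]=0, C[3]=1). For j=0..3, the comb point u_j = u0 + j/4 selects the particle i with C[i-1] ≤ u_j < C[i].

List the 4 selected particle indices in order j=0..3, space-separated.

0 0 3 3

C = [8/17, 8/17, 8/17, 1]
j=0: u_0=1/15 ∈ [0, 8/17) → index 0
j=1: u_1=19/60 ∈ [0, 8/17) → index 0
j=2: u_2=17/30 ∈ [8/17, 1) → index 3
j=3: u_3=49/60 ∈ [8/17, 1) → index 3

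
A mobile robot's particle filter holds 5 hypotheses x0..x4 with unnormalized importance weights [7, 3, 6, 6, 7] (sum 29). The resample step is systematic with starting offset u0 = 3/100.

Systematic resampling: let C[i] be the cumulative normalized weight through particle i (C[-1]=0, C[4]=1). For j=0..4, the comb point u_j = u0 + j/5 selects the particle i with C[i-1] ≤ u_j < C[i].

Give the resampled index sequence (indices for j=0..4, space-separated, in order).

C = [7/29, 10/29, 16/29, 22/29, 1]
j=0: u_0=3/100 ∈ [0, 7/29) → index 0
j=1: u_1=23/100 ∈ [0, 7/29) → index 0
j=2: u_2=43/100 ∈ [10/29, 16/29) → index 2
j=3: u_3=63/100 ∈ [16/29, 22/29) → index 3
j=4: u_4=83/100 ∈ [22/29, 1) → index 4

0 0 2 3 4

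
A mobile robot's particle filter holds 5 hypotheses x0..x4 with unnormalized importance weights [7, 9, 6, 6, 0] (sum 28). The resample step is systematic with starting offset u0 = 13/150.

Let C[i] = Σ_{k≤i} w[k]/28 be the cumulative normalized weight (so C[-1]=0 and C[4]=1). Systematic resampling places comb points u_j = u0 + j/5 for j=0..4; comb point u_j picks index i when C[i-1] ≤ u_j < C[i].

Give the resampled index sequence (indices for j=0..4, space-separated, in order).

0 1 1 2 3

C = [1/4, 4/7, 11/14, 1, 1]
j=0: u_0=13/150 ∈ [0, 1/4) → index 0
j=1: u_1=43/150 ∈ [1/4, 4/7) → index 1
j=2: u_2=73/150 ∈ [1/4, 4/7) → index 1
j=3: u_3=103/150 ∈ [4/7, 11/14) → index 2
j=4: u_4=133/150 ∈ [11/14, 1) → index 3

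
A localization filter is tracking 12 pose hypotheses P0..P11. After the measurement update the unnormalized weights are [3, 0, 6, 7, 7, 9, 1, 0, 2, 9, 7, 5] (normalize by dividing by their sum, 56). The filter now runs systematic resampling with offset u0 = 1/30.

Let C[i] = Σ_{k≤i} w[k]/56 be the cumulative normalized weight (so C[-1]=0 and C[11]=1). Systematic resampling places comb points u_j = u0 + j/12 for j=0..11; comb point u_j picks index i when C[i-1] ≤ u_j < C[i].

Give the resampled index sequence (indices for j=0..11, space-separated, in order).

0 2 3 3 4 5 5 8 9 9 10 11

C = [3/56, 3/56, 9/56, 2/7, 23/56, 4/7, 33/56, 33/56, 5/8, 11/14, 51/56, 1]
j=0: u_0=1/30 ∈ [0, 3/56) → index 0
j=1: u_1=7/60 ∈ [3/56, 9/56) → index 2
j=2: u_2=1/5 ∈ [9/56, 2/7) → index 3
j=3: u_3=17/60 ∈ [9/56, 2/7) → index 3
j=4: u_4=11/30 ∈ [2/7, 23/56) → index 4
j=5: u_5=9/20 ∈ [23/56, 4/7) → index 5
j=6: u_6=8/15 ∈ [23/56, 4/7) → index 5
j=7: u_7=37/60 ∈ [33/56, 5/8) → index 8
j=8: u_8=7/10 ∈ [5/8, 11/14) → index 9
j=9: u_9=47/60 ∈ [5/8, 11/14) → index 9
j=10: u_10=13/15 ∈ [11/14, 51/56) → index 10
j=11: u_11=19/20 ∈ [51/56, 1) → index 11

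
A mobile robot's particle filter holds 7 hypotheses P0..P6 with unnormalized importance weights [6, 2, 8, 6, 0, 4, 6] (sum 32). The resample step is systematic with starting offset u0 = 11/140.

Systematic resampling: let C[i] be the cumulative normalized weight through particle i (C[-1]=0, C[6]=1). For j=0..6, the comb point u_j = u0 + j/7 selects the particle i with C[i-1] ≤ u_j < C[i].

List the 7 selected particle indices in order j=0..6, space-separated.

C = [3/16, 1/4, 1/2, 11/16, 11/16, 13/16, 1]
j=0: u_0=11/140 ∈ [0, 3/16) → index 0
j=1: u_1=31/140 ∈ [3/16, 1/4) → index 1
j=2: u_2=51/140 ∈ [1/4, 1/2) → index 2
j=3: u_3=71/140 ∈ [1/2, 11/16) → index 3
j=4: u_4=13/20 ∈ [1/2, 11/16) → index 3
j=5: u_5=111/140 ∈ [11/16, 13/16) → index 5
j=6: u_6=131/140 ∈ [13/16, 1) → index 6

0 1 2 3 3 5 6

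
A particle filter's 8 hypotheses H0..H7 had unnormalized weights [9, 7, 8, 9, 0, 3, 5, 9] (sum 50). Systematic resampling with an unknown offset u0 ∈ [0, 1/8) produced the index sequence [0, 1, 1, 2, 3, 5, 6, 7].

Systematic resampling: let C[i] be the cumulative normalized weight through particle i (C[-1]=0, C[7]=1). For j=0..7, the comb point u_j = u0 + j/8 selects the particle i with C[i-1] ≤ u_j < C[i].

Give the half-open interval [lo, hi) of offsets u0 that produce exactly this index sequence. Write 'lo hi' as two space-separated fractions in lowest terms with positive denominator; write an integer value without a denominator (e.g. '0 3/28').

C = [9/50, 8/25, 12/25, 33/50, 33/50, 18/25, 41/50, 1]
j=0 picked index 0: u0 ∈ [0, 9/50)
j=1 picked index 1: u0 ∈ [11/200, 39/200)
j=2 picked index 1: u0 ∈ [-7/100, 7/100)
j=3 picked index 2: u0 ∈ [-11/200, 21/200)
j=4 picked index 3: u0 ∈ [-1/50, 4/25)
j=5 picked index 5: u0 ∈ [7/200, 19/200)
j=6 picked index 6: u0 ∈ [-3/100, 7/100)
j=7 picked index 7: u0 ∈ [-11/200, 1/8)
intersection: [11/200, 7/100)

11/200 7/100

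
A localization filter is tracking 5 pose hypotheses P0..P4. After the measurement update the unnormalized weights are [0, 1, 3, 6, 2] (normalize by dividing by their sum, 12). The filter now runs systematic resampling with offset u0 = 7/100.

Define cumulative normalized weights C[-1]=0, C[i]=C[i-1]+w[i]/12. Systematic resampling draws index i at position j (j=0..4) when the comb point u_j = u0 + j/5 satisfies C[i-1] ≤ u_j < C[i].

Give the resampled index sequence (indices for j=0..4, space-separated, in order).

C = [0, 1/12, 1/3, 5/6, 1]
j=0: u_0=7/100 ∈ [0, 1/12) → index 1
j=1: u_1=27/100 ∈ [1/12, 1/3) → index 2
j=2: u_2=47/100 ∈ [1/3, 5/6) → index 3
j=3: u_3=67/100 ∈ [1/3, 5/6) → index 3
j=4: u_4=87/100 ∈ [5/6, 1) → index 4

1 2 3 3 4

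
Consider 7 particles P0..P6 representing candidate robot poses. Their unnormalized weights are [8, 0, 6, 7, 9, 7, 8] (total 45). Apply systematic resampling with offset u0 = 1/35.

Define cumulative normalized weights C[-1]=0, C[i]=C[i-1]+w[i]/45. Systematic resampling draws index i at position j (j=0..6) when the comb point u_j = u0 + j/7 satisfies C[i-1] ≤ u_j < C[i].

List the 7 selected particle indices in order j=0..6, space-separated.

C = [8/45, 8/45, 14/45, 7/15, 2/3, 37/45, 1]
j=0: u_0=1/35 ∈ [0, 8/45) → index 0
j=1: u_1=6/35 ∈ [0, 8/45) → index 0
j=2: u_2=11/35 ∈ [14/45, 7/15) → index 3
j=3: u_3=16/35 ∈ [14/45, 7/15) → index 3
j=4: u_4=3/5 ∈ [7/15, 2/3) → index 4
j=5: u_5=26/35 ∈ [2/3, 37/45) → index 5
j=6: u_6=31/35 ∈ [37/45, 1) → index 6

0 0 3 3 4 5 6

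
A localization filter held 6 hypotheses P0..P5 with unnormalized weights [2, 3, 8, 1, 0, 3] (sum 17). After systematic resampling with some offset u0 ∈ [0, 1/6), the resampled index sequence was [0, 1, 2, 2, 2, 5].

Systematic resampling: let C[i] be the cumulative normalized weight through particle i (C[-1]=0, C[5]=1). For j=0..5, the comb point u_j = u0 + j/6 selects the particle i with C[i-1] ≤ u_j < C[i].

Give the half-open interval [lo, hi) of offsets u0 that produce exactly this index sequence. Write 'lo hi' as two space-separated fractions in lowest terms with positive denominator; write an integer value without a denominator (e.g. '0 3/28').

C = [2/17, 5/17, 13/17, 14/17, 14/17, 1]
j=0 picked index 0: u0 ∈ [0, 2/17)
j=1 picked index 1: u0 ∈ [-5/102, 13/102)
j=2 picked index 2: u0 ∈ [-2/51, 22/51)
j=3 picked index 2: u0 ∈ [-7/34, 9/34)
j=4 picked index 2: u0 ∈ [-19/51, 5/51)
j=5 picked index 5: u0 ∈ [-1/102, 1/6)
intersection: [0, 5/51)

0 5/51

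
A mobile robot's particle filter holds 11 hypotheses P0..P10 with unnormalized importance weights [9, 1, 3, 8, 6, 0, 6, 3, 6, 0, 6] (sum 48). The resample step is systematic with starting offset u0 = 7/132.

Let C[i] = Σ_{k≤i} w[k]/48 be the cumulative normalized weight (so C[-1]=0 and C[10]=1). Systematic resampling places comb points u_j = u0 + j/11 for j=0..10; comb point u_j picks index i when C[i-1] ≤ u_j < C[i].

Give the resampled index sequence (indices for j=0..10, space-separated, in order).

0 0 2 3 3 4 6 7 8 8 10

C = [3/16, 5/24, 13/48, 7/16, 9/16, 9/16, 11/16, 3/4, 7/8, 7/8, 1]
j=0: u_0=7/132 ∈ [0, 3/16) → index 0
j=1: u_1=19/132 ∈ [0, 3/16) → index 0
j=2: u_2=31/132 ∈ [5/24, 13/48) → index 2
j=3: u_3=43/132 ∈ [13/48, 7/16) → index 3
j=4: u_4=5/12 ∈ [13/48, 7/16) → index 3
j=5: u_5=67/132 ∈ [7/16, 9/16) → index 4
j=6: u_6=79/132 ∈ [9/16, 11/16) → index 6
j=7: u_7=91/132 ∈ [11/16, 3/4) → index 7
j=8: u_8=103/132 ∈ [3/4, 7/8) → index 8
j=9: u_9=115/132 ∈ [3/4, 7/8) → index 8
j=10: u_10=127/132 ∈ [7/8, 1) → index 10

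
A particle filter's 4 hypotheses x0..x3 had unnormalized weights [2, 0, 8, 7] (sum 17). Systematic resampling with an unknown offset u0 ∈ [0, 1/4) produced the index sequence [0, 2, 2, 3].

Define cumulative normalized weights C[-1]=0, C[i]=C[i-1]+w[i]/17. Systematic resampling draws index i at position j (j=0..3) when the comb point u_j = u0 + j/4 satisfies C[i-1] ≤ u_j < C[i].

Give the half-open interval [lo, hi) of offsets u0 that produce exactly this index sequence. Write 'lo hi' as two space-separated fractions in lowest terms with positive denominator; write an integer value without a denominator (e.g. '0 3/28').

C = [2/17, 2/17, 10/17, 1]
j=0 picked index 0: u0 ∈ [0, 2/17)
j=1 picked index 2: u0 ∈ [-9/68, 23/68)
j=2 picked index 2: u0 ∈ [-13/34, 3/34)
j=3 picked index 3: u0 ∈ [-11/68, 1/4)
intersection: [0, 3/34)

0 3/34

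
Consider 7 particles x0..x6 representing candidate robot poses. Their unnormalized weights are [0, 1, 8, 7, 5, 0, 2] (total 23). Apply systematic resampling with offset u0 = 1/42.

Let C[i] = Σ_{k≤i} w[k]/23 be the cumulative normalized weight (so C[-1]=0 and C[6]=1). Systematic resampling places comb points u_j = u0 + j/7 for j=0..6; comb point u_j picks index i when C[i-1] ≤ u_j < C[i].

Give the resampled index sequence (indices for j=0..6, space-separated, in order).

C = [0, 1/23, 9/23, 16/23, 21/23, 21/23, 1]
j=0: u_0=1/42 ∈ [0, 1/23) → index 1
j=1: u_1=1/6 ∈ [1/23, 9/23) → index 2
j=2: u_2=13/42 ∈ [1/23, 9/23) → index 2
j=3: u_3=19/42 ∈ [9/23, 16/23) → index 3
j=4: u_4=25/42 ∈ [9/23, 16/23) → index 3
j=5: u_5=31/42 ∈ [16/23, 21/23) → index 4
j=6: u_6=37/42 ∈ [16/23, 21/23) → index 4

1 2 2 3 3 4 4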